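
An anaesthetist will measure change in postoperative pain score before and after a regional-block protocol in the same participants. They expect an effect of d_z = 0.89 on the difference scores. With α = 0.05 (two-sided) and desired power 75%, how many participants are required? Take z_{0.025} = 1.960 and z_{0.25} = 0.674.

n = 9 pairs

For a paired (one-sample on differences) test: n = ((z_{α/2} + z_β) / d)².
z_{α/2} + z_β = 1.960 + 0.674 = 2.634.
n = (2.634 / 0.89)² = 2.960² = 8.76.
Round up.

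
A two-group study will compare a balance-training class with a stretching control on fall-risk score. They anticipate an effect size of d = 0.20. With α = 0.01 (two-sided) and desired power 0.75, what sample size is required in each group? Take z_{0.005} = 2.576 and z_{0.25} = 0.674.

For two independent groups with equal n: n = 2·((z_{α/2} + z_β) / d)².
z_{α/2} + z_β = 2.576 + 0.674 = 3.250.
n = 2 × (3.250 / 0.20)² = 2 × 16.250² = 2 × 264.06 = 528.1.
Round up to the next whole participant.

n = 529 per group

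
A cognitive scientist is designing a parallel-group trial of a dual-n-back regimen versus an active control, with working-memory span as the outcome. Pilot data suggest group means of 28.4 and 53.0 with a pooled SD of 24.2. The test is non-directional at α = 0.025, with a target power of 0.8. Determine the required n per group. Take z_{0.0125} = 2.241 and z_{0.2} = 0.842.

n = 19 per group

Cohen's d = |M₁ − M₂| / SD_pooled = |28.4 − 53.0| / 24.2 = 24.6 / 24.2 = 1.017.
For two independent groups with equal n: n = 2·((z_{α/2} + z_β) / d)².
z_{α/2} + z_β = 2.241 + 0.842 = 3.083.
n = 2 × (3.083 / 1.017)² = 2 × 3.031² = 2 × 9.19 = 18.4.
Round up to the next whole participant.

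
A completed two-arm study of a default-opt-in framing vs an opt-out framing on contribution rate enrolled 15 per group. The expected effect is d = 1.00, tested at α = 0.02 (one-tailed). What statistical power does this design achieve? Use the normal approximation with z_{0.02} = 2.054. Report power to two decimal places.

power ≈ 0.75

For two equal groups, power = Φ(d·√(n/2) − z_{α}).
d·√(n/2) = 1.00 × √(15/2) = 1.00 × 2.739 = 2.739.
z_β = 2.739 − 2.054 = 0.685.
Power = Φ(0.685) = 0.753.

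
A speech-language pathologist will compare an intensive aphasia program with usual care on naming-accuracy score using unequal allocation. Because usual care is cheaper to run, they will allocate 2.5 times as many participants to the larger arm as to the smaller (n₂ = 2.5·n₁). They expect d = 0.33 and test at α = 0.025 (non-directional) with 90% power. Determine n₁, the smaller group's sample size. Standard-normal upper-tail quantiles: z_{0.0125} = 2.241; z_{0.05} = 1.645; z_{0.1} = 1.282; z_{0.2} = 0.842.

n₁ = 160

With allocation ratio k = n₂/n₁ = 2.5, Var(x̄₁−x̄₂) = σ²(1/n₁ + 1/(k·n₁)) = σ²·(k+1)/(k·n₁).
So n₁ = (1 + 1/k)·((z_{α/2} + z_β)/d)² = 1.400 × (3.523/0.33)².
n₁ = 1.400 × 113.97 = 159.6.
Round up: n₁ = 160, giving n₂ = 2.5 × 160 = 400.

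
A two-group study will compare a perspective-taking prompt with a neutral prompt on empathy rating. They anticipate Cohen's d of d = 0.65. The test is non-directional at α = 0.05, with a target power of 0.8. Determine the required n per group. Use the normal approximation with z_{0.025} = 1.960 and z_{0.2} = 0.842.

n = 38 per group

For two independent groups with equal n: n = 2·((z_{α/2} + z_β) / d)².
z_{α/2} + z_β = 1.960 + 0.842 = 2.802.
n = 2 × (2.802 / 0.65)² = 2 × 4.311² = 2 × 18.58 = 37.2.
Round up to the next whole participant.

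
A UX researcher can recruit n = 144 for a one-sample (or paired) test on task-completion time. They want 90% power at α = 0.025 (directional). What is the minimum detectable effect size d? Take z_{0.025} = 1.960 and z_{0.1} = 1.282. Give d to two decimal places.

d_min ≈ 0.27

For a single sample (or paired design) of n = 144: d_min = (z_{α} + z_β)/√n.
z-sum = 1.960 + 1.282 = 3.242.
d_min = 3.242 / √144 = 3.242 / 12.000 = 0.270.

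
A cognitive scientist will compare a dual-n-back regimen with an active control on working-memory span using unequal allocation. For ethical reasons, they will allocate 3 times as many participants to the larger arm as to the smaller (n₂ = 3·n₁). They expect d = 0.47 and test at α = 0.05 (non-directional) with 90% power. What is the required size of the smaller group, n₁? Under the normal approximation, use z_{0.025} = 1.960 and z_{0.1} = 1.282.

With allocation ratio k = n₂/n₁ = 3, Var(x̄₁−x̄₂) = σ²(1/n₁ + 1/(k·n₁)) = σ²·(k+1)/(k·n₁).
So n₁ = (1 + 1/k)·((z_{α/2} + z_β)/d)² = 1.333 × (3.242/0.47)².
n₁ = 1.333 × 47.58 = 63.4.
Round up: n₁ = 64, giving n₂ = 3 × 64 = 192.

n₁ = 64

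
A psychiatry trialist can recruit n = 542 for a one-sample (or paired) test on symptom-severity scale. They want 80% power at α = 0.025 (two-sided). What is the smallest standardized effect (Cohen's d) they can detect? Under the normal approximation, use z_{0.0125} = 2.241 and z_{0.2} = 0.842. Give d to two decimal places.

d_min ≈ 0.13

For a single sample (or paired design) of n = 542: d_min = (z_{α/2} + z_β)/√n.
z-sum = 2.241 + 0.842 = 3.083.
d_min = 3.083 / √542 = 3.083 / 23.281 = 0.132.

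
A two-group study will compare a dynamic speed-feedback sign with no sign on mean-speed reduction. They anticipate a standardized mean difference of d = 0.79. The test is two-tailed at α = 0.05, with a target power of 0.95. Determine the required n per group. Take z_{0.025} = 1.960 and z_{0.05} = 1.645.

n = 42 per group

For two independent groups with equal n: n = 2·((z_{α/2} + z_β) / d)².
z_{α/2} + z_β = 1.960 + 1.645 = 3.605.
n = 2 × (3.605 / 0.79)² = 2 × 4.563² = 2 × 20.82 = 41.6.
Round up to the next whole participant.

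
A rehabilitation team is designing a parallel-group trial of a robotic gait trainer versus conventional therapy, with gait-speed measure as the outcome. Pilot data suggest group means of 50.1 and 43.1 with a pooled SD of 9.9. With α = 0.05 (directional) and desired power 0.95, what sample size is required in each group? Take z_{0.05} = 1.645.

Cohen's d = |M₁ − M₂| / SD_pooled = |50.1 − 43.1| / 9.9 = 7.0 / 9.9 = 0.707.
For two independent groups with equal n: n = 2·((z_{α} + z_β) / d)².
z_{α} + z_β = 1.645 + 1.645 = 3.290.
n = 2 × (3.290 / 0.707)² = 2 × 4.653² = 2 × 21.65 = 43.3.
Round up to the next whole participant.

n = 44 per group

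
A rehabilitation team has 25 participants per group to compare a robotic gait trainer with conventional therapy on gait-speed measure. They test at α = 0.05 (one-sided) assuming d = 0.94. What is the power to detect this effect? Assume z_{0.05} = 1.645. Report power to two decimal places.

power ≈ 0.95

For two equal groups, power = Φ(d·√(n/2) − z_{α}).
d·√(n/2) = 0.94 × √(25/2) = 0.94 × 3.536 = 3.323.
z_β = 3.323 − 1.645 = 1.678.
Power = Φ(1.678) = 0.953.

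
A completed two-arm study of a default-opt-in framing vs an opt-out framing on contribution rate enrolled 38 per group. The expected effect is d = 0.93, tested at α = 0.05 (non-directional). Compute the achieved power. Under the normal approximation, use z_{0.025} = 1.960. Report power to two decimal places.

power ≈ 0.98

For two equal groups, power = Φ(d·√(n/2) − z_{α/2}).
d·√(n/2) = 0.93 × √(38/2) = 0.93 × 4.359 = 4.054.
z_β = 4.054 − 1.960 = 2.094.
Power = Φ(2.094) = 0.982.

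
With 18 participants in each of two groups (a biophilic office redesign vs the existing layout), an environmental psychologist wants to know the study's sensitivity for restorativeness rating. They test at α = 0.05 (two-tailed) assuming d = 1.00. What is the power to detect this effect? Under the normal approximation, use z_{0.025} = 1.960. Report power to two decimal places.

For two equal groups, power = Φ(d·√(n/2) − z_{α/2}).
d·√(n/2) = 1.00 × √(18/2) = 1.00 × 3.000 = 3.000.
z_β = 3.000 − 1.960 = 1.040.
Power = Φ(1.040) = 0.851.

power ≈ 0.85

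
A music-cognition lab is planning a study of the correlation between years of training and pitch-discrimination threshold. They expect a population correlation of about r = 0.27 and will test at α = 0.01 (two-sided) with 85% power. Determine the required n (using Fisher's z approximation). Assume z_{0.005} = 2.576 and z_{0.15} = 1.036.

n = 174

Fisher's z: C = ½·ln((1+r)/(1−r)) = ½·ln(1.7397) = 0.2769.
n = ((z_{α/2} + z_β)/C)² + 3.
(2.576 + 1.036) / 0.2769 = 3.612 / 0.2769 = 13.044.
n = 13.044² + 3 = 170.16 + 3 = 173.2.
Round up.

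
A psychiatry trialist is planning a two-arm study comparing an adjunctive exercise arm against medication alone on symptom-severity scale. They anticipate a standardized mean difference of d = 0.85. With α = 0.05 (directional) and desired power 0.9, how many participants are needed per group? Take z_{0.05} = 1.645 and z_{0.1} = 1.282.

For two independent groups with equal n: n = 2·((z_{α} + z_β) / d)².
z_{α} + z_β = 1.645 + 1.282 = 2.927.
n = 2 × (2.927 / 0.85)² = 2 × 3.444² = 2 × 11.86 = 23.7.
Round up to the next whole participant.

n = 24 per group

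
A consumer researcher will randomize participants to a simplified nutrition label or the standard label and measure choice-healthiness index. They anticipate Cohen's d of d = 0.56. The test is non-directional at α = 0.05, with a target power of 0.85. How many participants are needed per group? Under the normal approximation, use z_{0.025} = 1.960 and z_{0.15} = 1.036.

n = 58 per group

For two independent groups with equal n: n = 2·((z_{α/2} + z_β) / d)².
z_{α/2} + z_β = 1.960 + 1.036 = 2.996.
n = 2 × (2.996 / 0.56)² = 2 × 5.350² = 2 × 28.62 = 57.2.
Round up to the next whole participant.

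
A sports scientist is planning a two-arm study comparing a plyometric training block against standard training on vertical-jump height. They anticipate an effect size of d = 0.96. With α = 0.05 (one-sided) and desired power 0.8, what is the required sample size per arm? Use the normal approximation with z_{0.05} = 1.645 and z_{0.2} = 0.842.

For two independent groups with equal n: n = 2·((z_{α} + z_β) / d)².
z_{α} + z_β = 1.645 + 0.842 = 2.487.
n = 2 × (2.487 / 0.96)² = 2 × 2.591² = 2 × 6.71 = 13.4.
Round up to the next whole participant.

n = 14 per group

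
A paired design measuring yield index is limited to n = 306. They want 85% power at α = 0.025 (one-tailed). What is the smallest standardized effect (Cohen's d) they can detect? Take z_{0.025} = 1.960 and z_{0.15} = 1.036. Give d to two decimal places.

d_min ≈ 0.17

For a single sample (or paired design) of n = 306: d_min = (z_{α} + z_β)/√n.
z-sum = 1.960 + 1.036 = 2.996.
d_min = 2.996 / √306 = 2.996 / 17.493 = 0.171.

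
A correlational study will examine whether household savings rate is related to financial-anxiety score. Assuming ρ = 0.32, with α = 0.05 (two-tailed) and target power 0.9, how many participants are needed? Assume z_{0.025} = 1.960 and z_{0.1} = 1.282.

n = 99

Fisher's z: C = ½·ln((1+r)/(1−r)) = ½·ln(1.9412) = 0.3316.
n = ((z_{α/2} + z_β)/C)² + 3.
(1.960 + 1.282) / 0.3316 = 3.242 / 0.3316 = 9.777.
n = 9.777² + 3 = 95.59 + 3 = 98.6.
Round up.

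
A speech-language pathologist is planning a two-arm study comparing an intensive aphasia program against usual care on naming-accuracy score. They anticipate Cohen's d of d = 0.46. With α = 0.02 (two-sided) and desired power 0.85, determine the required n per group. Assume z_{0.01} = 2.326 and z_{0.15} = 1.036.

n = 107 per group

For two independent groups with equal n: n = 2·((z_{α/2} + z_β) / d)².
z_{α/2} + z_β = 2.326 + 1.036 = 3.362.
n = 2 × (3.362 / 0.46)² = 2 × 7.309² = 2 × 53.42 = 106.8.
Round up to the next whole participant.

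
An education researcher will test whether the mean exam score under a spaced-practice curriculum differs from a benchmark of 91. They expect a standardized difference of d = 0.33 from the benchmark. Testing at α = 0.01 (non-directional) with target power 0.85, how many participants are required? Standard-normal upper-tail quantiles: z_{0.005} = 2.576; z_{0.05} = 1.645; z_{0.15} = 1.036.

For a one-sample test: n = ((z_{α/2} + z_β) / d)².
z_{α/2} + z_β = 2.576 + 1.036 = 3.612.
n = (3.612 / 0.33)² = 10.945² = 119.80.
Round up.

n = 120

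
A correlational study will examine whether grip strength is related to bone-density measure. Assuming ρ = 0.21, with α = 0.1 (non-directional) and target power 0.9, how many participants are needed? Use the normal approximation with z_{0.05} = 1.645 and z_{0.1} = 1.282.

Fisher's z: C = ½·ln((1+r)/(1−r)) = ½·ln(1.5316) = 0.2132.
n = ((z_{α/2} + z_β)/C)² + 3.
(1.645 + 1.282) / 0.2132 = 2.927 / 0.2132 = 13.729.
n = 13.729² + 3 = 188.48 + 3 = 191.5.
Round up.

n = 192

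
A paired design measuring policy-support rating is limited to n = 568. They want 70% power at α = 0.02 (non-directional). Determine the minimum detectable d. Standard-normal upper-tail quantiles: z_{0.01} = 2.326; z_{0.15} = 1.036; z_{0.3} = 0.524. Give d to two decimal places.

d_min ≈ 0.12

For a single sample (or paired design) of n = 568: d_min = (z_{α/2} + z_β)/√n.
z-sum = 2.326 + 0.524 = 2.850.
d_min = 2.850 / √568 = 2.850 / 23.833 = 0.120.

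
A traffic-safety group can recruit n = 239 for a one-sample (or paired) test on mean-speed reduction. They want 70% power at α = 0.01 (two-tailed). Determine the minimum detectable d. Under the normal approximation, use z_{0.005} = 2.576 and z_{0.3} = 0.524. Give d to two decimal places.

d_min ≈ 0.20

For a single sample (or paired design) of n = 239: d_min = (z_{α/2} + z_β)/√n.
z-sum = 2.576 + 0.524 = 3.100.
d_min = 3.100 / √239 = 3.100 / 15.460 = 0.201.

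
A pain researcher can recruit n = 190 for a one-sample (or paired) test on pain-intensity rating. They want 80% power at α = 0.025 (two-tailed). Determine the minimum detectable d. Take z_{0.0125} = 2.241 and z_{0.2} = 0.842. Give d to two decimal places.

For a single sample (or paired design) of n = 190: d_min = (z_{α/2} + z_β)/√n.
z-sum = 2.241 + 0.842 = 3.083.
d_min = 3.083 / √190 = 3.083 / 13.784 = 0.224.

d_min ≈ 0.22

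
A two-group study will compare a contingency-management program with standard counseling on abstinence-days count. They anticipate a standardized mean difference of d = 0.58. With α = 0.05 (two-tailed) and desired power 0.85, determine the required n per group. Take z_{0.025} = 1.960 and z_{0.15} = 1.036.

For two independent groups with equal n: n = 2·((z_{α/2} + z_β) / d)².
z_{α/2} + z_β = 1.960 + 1.036 = 2.996.
n = 2 × (2.996 / 0.58)² = 2 × 5.166² = 2 × 26.68 = 53.4.
Round up to the next whole participant.

n = 54 per group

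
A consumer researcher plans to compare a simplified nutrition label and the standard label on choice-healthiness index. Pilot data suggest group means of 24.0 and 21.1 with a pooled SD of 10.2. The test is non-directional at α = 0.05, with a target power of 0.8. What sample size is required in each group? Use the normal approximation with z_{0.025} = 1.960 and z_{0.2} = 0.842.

n = 195 per group

Cohen's d = |M₁ − M₂| / SD_pooled = |24.0 − 21.1| / 10.2 = 2.9 / 10.2 = 0.284.
For two independent groups with equal n: n = 2·((z_{α/2} + z_β) / d)².
z_{α/2} + z_β = 1.960 + 0.842 = 2.802.
n = 2 × (2.802 / 0.284)² = 2 × 9.866² = 2 × 97.34 = 194.7.
Round up to the next whole participant.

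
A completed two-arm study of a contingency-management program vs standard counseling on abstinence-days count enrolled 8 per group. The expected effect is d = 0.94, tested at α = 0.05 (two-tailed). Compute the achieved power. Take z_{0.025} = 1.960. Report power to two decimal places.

power ≈ 0.47

For two equal groups, power = Φ(d·√(n/2) − z_{α/2}).
d·√(n/2) = 0.94 × √(8/2) = 0.94 × 2.000 = 1.880.
z_β = 1.880 − 1.960 = -0.080.
Power = Φ(-0.080) = 0.468.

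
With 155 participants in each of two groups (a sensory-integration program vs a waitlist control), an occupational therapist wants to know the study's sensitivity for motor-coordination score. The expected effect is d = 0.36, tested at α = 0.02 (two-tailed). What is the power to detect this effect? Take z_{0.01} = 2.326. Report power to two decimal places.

For two equal groups, power = Φ(d·√(n/2) − z_{α/2}).
d·√(n/2) = 0.36 × √(155/2) = 0.36 × 8.803 = 3.169.
z_β = 3.169 − 2.326 = 0.843.
Power = Φ(0.843) = 0.800.

power ≈ 0.80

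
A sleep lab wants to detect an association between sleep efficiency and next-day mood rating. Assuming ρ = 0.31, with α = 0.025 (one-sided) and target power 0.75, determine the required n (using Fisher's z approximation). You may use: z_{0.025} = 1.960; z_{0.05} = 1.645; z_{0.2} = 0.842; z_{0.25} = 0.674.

Fisher's z: C = ½·ln((1+r)/(1−r)) = ½·ln(1.8986) = 0.3205.
n = ((z_{α} + z_β)/C)² + 3.
(1.960 + 0.674) / 0.3205 = 2.634 / 0.3205 = 8.218.
n = 8.218² + 3 = 67.54 + 3 = 70.5.
Round up.

n = 71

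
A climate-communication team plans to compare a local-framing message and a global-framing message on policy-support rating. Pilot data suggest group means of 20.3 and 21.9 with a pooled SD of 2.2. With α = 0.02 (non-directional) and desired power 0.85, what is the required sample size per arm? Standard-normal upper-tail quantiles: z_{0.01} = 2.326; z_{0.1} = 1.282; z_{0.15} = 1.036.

n = 43 per group

Cohen's d = |M₁ − M₂| / SD_pooled = |20.3 − 21.9| / 2.2 = 1.6 / 2.2 = 0.727.
For two independent groups with equal n: n = 2·((z_{α/2} + z_β) / d)².
z_{α/2} + z_β = 2.326 + 1.036 = 3.362.
n = 2 × (3.362 / 0.727)² = 2 × 4.624² = 2 × 21.39 = 42.8.
Round up to the next whole participant.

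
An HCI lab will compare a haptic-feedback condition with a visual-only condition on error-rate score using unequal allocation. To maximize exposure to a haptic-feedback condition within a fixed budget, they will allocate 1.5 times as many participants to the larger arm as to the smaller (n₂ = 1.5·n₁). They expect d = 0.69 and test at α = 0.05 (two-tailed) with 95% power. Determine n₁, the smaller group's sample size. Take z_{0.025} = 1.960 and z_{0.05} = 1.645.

With allocation ratio k = n₂/n₁ = 1.5, Var(x̄₁−x̄₂) = σ²(1/n₁ + 1/(k·n₁)) = σ²·(k+1)/(k·n₁).
So n₁ = (1 + 1/k)·((z_{α/2} + z_β)/d)² = 1.667 × (3.605/0.69)².
n₁ = 1.667 × 27.30 = 45.5.
Round up: n₁ = 46, giving n₂ = 1.5 × 46 = 69.

n₁ = 46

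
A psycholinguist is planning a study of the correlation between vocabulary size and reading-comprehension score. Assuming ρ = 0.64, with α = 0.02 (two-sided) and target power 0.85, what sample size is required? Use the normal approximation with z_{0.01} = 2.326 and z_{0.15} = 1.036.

Fisher's z: C = ½·ln((1+r)/(1−r)) = ½·ln(4.5556) = 0.7582.
n = ((z_{α/2} + z_β)/C)² + 3.
(2.326 + 1.036) / 0.7582 = 3.362 / 0.7582 = 4.434.
n = 4.434² + 3 = 19.66 + 3 = 22.7.
Round up.

n = 23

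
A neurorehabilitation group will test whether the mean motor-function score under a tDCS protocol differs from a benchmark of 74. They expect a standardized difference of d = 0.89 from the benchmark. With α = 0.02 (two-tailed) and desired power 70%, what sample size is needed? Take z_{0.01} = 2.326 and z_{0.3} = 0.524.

n = 11

For a one-sample test: n = ((z_{α/2} + z_β) / d)².
z_{α/2} + z_β = 2.326 + 0.524 = 2.850.
n = (2.850 / 0.89)² = 3.202² = 10.25.
Round up.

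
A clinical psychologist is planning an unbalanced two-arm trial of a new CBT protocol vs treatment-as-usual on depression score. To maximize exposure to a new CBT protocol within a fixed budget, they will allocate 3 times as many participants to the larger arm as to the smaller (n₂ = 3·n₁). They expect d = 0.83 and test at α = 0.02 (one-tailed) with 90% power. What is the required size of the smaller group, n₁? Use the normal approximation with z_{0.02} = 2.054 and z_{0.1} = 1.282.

n₁ = 22

With allocation ratio k = n₂/n₁ = 3, Var(x̄₁−x̄₂) = σ²(1/n₁ + 1/(k·n₁)) = σ²·(k+1)/(k·n₁).
So n₁ = (1 + 1/k)·((z_{α} + z_β)/d)² = 1.333 × (3.336/0.83)².
n₁ = 1.333 × 16.15 = 21.5.
Round up: n₁ = 22, giving n₂ = 3 × 22 = 66.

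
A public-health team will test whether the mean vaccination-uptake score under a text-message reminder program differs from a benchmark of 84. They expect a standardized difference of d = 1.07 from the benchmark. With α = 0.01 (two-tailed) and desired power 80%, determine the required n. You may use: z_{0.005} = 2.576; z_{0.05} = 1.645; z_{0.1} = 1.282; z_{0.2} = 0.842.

n = 11

For a one-sample test: n = ((z_{α/2} + z_β) / d)².
z_{α/2} + z_β = 2.576 + 0.842 = 3.418.
n = (3.418 / 1.07)² = 3.194² = 10.20.
Round up.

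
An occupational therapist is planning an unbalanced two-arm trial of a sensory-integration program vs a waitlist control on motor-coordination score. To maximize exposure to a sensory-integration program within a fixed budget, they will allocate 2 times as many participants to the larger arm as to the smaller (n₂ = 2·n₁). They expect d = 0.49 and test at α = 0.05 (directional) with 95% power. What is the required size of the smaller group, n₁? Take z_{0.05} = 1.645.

n₁ = 68

With allocation ratio k = n₂/n₁ = 2, Var(x̄₁−x̄₂) = σ²(1/n₁ + 1/(k·n₁)) = σ²·(k+1)/(k·n₁).
So n₁ = (1 + 1/k)·((z_{α} + z_β)/d)² = 1.500 × (3.290/0.49)².
n₁ = 1.500 × 45.08 = 67.6.
Round up: n₁ = 68, giving n₂ = 2 × 68 = 136.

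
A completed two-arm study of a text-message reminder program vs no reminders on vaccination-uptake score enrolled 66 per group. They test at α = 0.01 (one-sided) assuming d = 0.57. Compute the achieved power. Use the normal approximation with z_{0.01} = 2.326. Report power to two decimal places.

power ≈ 0.83

For two equal groups, power = Φ(d·√(n/2) − z_{α}).
d·√(n/2) = 0.57 × √(66/2) = 0.57 × 5.745 = 3.274.
z_β = 3.274 − 2.326 = 0.948.
Power = Φ(0.948) = 0.829.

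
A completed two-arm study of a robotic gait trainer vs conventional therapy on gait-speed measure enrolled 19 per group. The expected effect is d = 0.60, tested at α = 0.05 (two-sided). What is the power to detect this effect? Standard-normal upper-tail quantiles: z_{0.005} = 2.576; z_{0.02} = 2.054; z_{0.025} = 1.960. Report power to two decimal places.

For two equal groups, power = Φ(d·√(n/2) − z_{α/2}).
d·√(n/2) = 0.60 × √(19/2) = 0.60 × 3.082 = 1.849.
z_β = 1.849 − 1.960 = -0.111.
Power = Φ(-0.111) = 0.456.

power ≈ 0.46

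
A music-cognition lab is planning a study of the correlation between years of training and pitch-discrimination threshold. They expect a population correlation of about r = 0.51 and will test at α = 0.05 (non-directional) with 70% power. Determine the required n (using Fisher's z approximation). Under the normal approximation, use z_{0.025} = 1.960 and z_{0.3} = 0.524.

Fisher's z: C = ½·ln((1+r)/(1−r)) = ½·ln(3.0816) = 0.5627.
n = ((z_{α/2} + z_β)/C)² + 3.
(1.960 + 0.524) / 0.5627 = 2.484 / 0.5627 = 4.414.
n = 4.414² + 3 = 19.49 + 3 = 22.5.
Round up.

n = 23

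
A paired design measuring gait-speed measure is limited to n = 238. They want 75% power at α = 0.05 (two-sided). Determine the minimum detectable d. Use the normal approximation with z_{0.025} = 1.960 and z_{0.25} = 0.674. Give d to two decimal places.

d_min ≈ 0.17

For a single sample (or paired design) of n = 238: d_min = (z_{α/2} + z_β)/√n.
z-sum = 1.960 + 0.674 = 2.634.
d_min = 2.634 / √238 = 2.634 / 15.427 = 0.171.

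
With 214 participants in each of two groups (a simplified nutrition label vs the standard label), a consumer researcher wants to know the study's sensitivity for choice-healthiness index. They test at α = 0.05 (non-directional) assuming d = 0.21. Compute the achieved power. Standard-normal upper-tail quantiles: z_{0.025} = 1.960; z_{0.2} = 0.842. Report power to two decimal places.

For two equal groups, power = Φ(d·√(n/2) − z_{α/2}).
d·√(n/2) = 0.21 × √(214/2) = 0.21 × 10.344 = 2.172.
z_β = 2.172 − 1.960 = 0.212.
Power = Φ(0.212) = 0.584.

power ≈ 0.58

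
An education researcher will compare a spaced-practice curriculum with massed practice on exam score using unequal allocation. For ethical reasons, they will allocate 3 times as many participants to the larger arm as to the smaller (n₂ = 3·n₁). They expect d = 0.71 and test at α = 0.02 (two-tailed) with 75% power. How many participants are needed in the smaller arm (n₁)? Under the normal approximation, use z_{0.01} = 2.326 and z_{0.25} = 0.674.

n₁ = 24

With allocation ratio k = n₂/n₁ = 3, Var(x̄₁−x̄₂) = σ²(1/n₁ + 1/(k·n₁)) = σ²·(k+1)/(k·n₁).
So n₁ = (1 + 1/k)·((z_{α/2} + z_β)/d)² = 1.333 × (3.000/0.71)².
n₁ = 1.333 × 17.85 = 23.8.
Round up: n₁ = 24, giving n₂ = 3 × 24 = 72.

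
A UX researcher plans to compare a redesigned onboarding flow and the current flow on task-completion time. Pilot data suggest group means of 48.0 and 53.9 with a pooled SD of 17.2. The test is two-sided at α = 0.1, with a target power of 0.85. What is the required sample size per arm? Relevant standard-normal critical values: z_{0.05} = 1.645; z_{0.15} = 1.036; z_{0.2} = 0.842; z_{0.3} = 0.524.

n = 123 per group

Cohen's d = |M₁ − M₂| / SD_pooled = |48.0 − 53.9| / 17.2 = 5.9 / 17.2 = 0.343.
For two independent groups with equal n: n = 2·((z_{α/2} + z_β) / d)².
z_{α/2} + z_β = 1.645 + 1.036 = 2.681.
n = 2 × (2.681 / 0.343)² = 2 × 7.816² = 2 × 61.09 = 122.2.
Round up to the next whole participant.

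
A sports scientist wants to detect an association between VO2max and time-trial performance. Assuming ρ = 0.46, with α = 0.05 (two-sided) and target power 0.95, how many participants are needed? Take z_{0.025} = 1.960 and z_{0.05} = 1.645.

Fisher's z: C = ½·ln((1+r)/(1−r)) = ½·ln(2.7037) = 0.4973.
n = ((z_{α/2} + z_β)/C)² + 3.
(1.960 + 1.645) / 0.4973 = 3.605 / 0.4973 = 7.249.
n = 7.249² + 3 = 52.55 + 3 = 55.6.
Round up.

n = 56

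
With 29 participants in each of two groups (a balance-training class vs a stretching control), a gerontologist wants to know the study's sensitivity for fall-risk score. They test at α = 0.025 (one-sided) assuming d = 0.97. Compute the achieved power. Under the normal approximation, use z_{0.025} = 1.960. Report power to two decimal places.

power ≈ 0.96

For two equal groups, power = Φ(d·√(n/2) − z_{α}).
d·√(n/2) = 0.97 × √(29/2) = 0.97 × 3.808 = 3.694.
z_β = 3.694 − 1.960 = 1.734.
Power = Φ(1.734) = 0.959.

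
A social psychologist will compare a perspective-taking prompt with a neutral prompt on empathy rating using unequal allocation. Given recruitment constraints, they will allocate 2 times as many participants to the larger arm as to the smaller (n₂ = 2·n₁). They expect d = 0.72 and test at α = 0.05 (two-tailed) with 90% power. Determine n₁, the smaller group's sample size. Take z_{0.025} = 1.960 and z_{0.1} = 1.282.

With allocation ratio k = n₂/n₁ = 2, Var(x̄₁−x̄₂) = σ²(1/n₁ + 1/(k·n₁)) = σ²·(k+1)/(k·n₁).
So n₁ = (1 + 1/k)·((z_{α/2} + z_β)/d)² = 1.500 × (3.242/0.72)².
n₁ = 1.500 × 20.28 = 30.4.
Round up: n₁ = 31, giving n₂ = 2 × 31 = 62.

n₁ = 31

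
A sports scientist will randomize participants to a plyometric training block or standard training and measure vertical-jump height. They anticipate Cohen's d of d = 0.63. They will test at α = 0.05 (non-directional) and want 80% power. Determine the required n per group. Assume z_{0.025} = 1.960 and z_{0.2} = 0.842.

n = 40 per group

For two independent groups with equal n: n = 2·((z_{α/2} + z_β) / d)².
z_{α/2} + z_β = 1.960 + 0.842 = 2.802.
n = 2 × (2.802 / 0.63)² = 2 × 4.448² = 2 × 19.78 = 39.6.
Round up to the next whole participant.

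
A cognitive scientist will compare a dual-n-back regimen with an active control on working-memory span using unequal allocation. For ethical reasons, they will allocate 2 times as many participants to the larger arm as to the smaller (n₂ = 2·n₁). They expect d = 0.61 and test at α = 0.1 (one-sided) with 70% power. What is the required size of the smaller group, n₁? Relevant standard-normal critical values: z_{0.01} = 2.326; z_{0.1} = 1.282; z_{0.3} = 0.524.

With allocation ratio k = n₂/n₁ = 2, Var(x̄₁−x̄₂) = σ²(1/n₁ + 1/(k·n₁)) = σ²·(k+1)/(k·n₁).
So n₁ = (1 + 1/k)·((z_{α} + z_β)/d)² = 1.500 × (1.806/0.61)².
n₁ = 1.500 × 8.77 = 13.1.
Round up: n₁ = 14, giving n₂ = 2 × 14 = 28.

n₁ = 14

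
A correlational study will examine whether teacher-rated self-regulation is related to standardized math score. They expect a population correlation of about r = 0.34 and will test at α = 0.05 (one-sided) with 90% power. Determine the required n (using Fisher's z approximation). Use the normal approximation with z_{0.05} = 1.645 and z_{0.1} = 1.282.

Fisher's z: C = ½·ln((1+r)/(1−r)) = ½·ln(2.0303) = 0.3541.
n = ((z_{α} + z_β)/C)² + 3.
(1.645 + 1.282) / 0.3541 = 2.927 / 0.3541 = 8.266.
n = 8.266² + 3 = 68.33 + 3 = 71.3.
Round up.

n = 72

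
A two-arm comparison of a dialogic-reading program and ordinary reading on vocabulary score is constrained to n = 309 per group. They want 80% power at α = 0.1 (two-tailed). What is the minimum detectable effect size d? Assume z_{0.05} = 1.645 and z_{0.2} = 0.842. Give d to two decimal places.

d_min ≈ 0.20

For two independent groups of n = 309 each: d_min = (z_{α/2} + z_β)·√(2/n).
z-sum = 1.645 + 0.842 = 2.487.
d_min = 2.487 × √(2/309) = 2.487 × 0.0805 = 0.200.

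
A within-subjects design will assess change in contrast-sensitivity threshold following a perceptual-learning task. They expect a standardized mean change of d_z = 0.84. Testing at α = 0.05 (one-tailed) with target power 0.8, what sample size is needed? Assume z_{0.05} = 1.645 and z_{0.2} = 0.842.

n = 9 pairs

For a paired (one-sample on differences) test: n = ((z_{α} + z_β) / d)².
z_{α} + z_β = 1.645 + 0.842 = 2.487.
n = (2.487 / 0.84)² = 2.961² = 8.77.
Round up.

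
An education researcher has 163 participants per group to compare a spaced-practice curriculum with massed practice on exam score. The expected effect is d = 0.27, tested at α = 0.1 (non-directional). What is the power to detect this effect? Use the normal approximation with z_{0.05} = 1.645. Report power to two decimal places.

power ≈ 0.79

For two equal groups, power = Φ(d·√(n/2) − z_{α/2}).
d·√(n/2) = 0.27 × √(163/2) = 0.27 × 9.028 = 2.437.
z_β = 2.437 − 1.645 = 0.792.
Power = Φ(0.792) = 0.786.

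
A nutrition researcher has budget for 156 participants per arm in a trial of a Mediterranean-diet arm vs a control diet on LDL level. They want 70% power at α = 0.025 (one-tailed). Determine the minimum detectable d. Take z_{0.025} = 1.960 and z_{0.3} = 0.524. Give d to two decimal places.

d_min ≈ 0.28

For two independent groups of n = 156 each: d_min = (z_{α} + z_β)·√(2/n).
z-sum = 1.960 + 0.524 = 2.484.
d_min = 2.484 × √(2/156) = 2.484 × 0.1132 = 0.281.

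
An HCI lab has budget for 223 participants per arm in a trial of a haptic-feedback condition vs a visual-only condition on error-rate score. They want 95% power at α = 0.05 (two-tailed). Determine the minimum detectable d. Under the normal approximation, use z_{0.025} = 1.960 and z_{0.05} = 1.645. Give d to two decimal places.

d_min ≈ 0.34

For two independent groups of n = 223 each: d_min = (z_{α/2} + z_β)·√(2/n).
z-sum = 1.960 + 1.645 = 3.605.
d_min = 3.605 × √(2/223) = 3.605 × 0.0947 = 0.341.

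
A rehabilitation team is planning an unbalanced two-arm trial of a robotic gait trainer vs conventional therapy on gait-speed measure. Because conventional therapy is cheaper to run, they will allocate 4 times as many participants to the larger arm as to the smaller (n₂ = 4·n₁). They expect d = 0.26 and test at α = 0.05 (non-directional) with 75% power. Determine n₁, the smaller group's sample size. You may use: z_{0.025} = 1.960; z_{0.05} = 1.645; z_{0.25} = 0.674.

n₁ = 129

With allocation ratio k = n₂/n₁ = 4, Var(x̄₁−x̄₂) = σ²(1/n₁ + 1/(k·n₁)) = σ²·(k+1)/(k·n₁).
So n₁ = (1 + 1/k)·((z_{α/2} + z_β)/d)² = 1.250 × (2.634/0.26)².
n₁ = 1.250 × 102.63 = 128.3.
Round up: n₁ = 129, giving n₂ = 4 × 129 = 516.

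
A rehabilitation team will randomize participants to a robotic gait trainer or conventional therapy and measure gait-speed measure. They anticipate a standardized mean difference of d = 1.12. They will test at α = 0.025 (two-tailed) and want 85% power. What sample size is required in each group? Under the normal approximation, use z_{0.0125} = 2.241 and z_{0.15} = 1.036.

n = 18 per group

For two independent groups with equal n: n = 2·((z_{α/2} + z_β) / d)².
z_{α/2} + z_β = 2.241 + 1.036 = 3.277.
n = 2 × (3.277 / 1.12)² = 2 × 2.926² = 2 × 8.56 = 17.1.
Round up to the next whole participant.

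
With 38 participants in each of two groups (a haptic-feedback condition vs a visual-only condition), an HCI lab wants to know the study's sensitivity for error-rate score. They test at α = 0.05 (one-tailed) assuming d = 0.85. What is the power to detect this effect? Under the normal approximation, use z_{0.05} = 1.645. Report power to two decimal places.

power ≈ 0.98

For two equal groups, power = Φ(d·√(n/2) − z_{α}).
d·√(n/2) = 0.85 × √(38/2) = 0.85 × 4.359 = 3.705.
z_β = 3.705 − 1.645 = 2.060.
Power = Φ(2.060) = 0.980.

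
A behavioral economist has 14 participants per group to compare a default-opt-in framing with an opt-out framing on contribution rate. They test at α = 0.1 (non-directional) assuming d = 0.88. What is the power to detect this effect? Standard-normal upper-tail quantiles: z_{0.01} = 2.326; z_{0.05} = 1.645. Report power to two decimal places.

For two equal groups, power = Φ(d·√(n/2) − z_{α/2}).
d·√(n/2) = 0.88 × √(14/2) = 0.88 × 2.646 = 2.328.
z_β = 2.328 − 1.645 = 0.683.
Power = Φ(0.683) = 0.753.

power ≈ 0.75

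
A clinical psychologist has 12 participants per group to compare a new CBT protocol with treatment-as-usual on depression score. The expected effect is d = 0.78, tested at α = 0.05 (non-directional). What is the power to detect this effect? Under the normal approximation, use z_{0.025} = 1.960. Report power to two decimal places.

For two equal groups, power = Φ(d·√(n/2) − z_{α/2}).
d·√(n/2) = 0.78 × √(12/2) = 0.78 × 2.449 = 1.911.
z_β = 1.911 − 1.960 = -0.049.
Power = Φ(-0.049) = 0.480.

power ≈ 0.48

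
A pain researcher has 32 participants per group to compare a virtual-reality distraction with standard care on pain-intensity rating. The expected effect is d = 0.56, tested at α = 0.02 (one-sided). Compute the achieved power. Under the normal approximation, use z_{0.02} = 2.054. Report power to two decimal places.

power ≈ 0.57

For two equal groups, power = Φ(d·√(n/2) − z_{α}).
d·√(n/2) = 0.56 × √(32/2) = 0.56 × 4.000 = 2.240.
z_β = 2.240 − 2.054 = 0.186.
Power = Φ(0.186) = 0.574.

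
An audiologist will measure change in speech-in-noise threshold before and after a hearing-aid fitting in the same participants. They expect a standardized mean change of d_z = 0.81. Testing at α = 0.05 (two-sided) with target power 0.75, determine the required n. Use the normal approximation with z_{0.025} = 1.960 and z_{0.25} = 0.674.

For a paired (one-sample on differences) test: n = ((z_{α/2} + z_β) / d)².
z_{α/2} + z_β = 1.960 + 0.674 = 2.634.
n = (2.634 / 0.81)² = 3.252² = 10.57.
Round up.

n = 11 pairs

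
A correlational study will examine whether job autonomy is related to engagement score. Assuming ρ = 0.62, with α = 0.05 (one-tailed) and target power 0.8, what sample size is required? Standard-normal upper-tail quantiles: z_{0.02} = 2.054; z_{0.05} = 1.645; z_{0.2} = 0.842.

Fisher's z: C = ½·ln((1+r)/(1−r)) = ½·ln(4.2632) = 0.7250.
n = ((z_{α} + z_β)/C)² + 3.
(1.645 + 0.842) / 0.7250 = 2.487 / 0.7250 = 3.430.
n = 3.430² + 3 = 11.77 + 3 = 14.8.
Round up.

n = 15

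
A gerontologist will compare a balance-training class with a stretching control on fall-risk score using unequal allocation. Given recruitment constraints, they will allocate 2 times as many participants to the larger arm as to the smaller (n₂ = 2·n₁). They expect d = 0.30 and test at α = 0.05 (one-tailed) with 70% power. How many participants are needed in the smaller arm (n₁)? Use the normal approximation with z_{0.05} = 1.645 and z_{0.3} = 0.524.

With allocation ratio k = n₂/n₁ = 2, Var(x̄₁−x̄₂) = σ²(1/n₁ + 1/(k·n₁)) = σ²·(k+1)/(k·n₁).
So n₁ = (1 + 1/k)·((z_{α} + z_β)/d)² = 1.500 × (2.169/0.30)².
n₁ = 1.500 × 52.27 = 78.4.
Round up: n₁ = 79, giving n₂ = 2 × 79 = 158.

n₁ = 79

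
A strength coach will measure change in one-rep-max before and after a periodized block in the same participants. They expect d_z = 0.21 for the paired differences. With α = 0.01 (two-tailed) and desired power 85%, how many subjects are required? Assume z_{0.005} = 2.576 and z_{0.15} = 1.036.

n = 296 pairs

For a paired (one-sample on differences) test: n = ((z_{α/2} + z_β) / d)².
z_{α/2} + z_β = 2.576 + 1.036 = 3.612.
n = (3.612 / 0.21)² = 17.200² = 295.84.
Round up.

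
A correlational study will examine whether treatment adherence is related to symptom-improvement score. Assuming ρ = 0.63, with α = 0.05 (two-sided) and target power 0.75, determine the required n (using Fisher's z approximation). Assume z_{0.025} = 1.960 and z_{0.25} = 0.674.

Fisher's z: C = ½·ln((1+r)/(1−r)) = ½·ln(4.4054) = 0.7414.
n = ((z_{α/2} + z_β)/C)² + 3.
(1.960 + 0.674) / 0.7414 = 2.634 / 0.7414 = 3.553.
n = 3.553² + 3 = 12.62 + 3 = 15.6.
Round up.

n = 16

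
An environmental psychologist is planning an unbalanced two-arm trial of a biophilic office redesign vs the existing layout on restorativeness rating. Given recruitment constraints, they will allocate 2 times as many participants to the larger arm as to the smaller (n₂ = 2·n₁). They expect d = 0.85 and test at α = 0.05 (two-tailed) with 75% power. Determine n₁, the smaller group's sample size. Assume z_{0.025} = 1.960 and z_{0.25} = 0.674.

With allocation ratio k = n₂/n₁ = 2, Var(x̄₁−x̄₂) = σ²(1/n₁ + 1/(k·n₁)) = σ²·(k+1)/(k·n₁).
So n₁ = (1 + 1/k)·((z_{α/2} + z_β)/d)² = 1.500 × (2.634/0.85)².
n₁ = 1.500 × 9.60 = 14.4.
Round up: n₁ = 15, giving n₂ = 2 × 15 = 30.

n₁ = 15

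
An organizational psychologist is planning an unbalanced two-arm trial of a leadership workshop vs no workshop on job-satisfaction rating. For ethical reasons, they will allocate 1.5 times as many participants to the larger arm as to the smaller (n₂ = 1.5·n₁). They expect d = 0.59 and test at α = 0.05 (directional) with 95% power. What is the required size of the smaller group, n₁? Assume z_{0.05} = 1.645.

With allocation ratio k = n₂/n₁ = 1.5, Var(x̄₁−x̄₂) = σ²(1/n₁ + 1/(k·n₁)) = σ²·(k+1)/(k·n₁).
So n₁ = (1 + 1/k)·((z_{α} + z_β)/d)² = 1.667 × (3.290/0.59)².
n₁ = 1.667 × 31.09 = 51.8.
Round up: n₁ = 52, giving n₂ = 1.5 × 52 = 78.

n₁ = 52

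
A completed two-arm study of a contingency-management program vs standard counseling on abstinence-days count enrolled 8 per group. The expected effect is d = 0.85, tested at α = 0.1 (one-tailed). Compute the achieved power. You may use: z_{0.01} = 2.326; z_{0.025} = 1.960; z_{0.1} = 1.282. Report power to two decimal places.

For two equal groups, power = Φ(d·√(n/2) − z_{α}).
d·√(n/2) = 0.85 × √(8/2) = 0.85 × 2.000 = 1.700.
z_β = 1.700 − 1.282 = 0.418.
Power = Φ(0.418) = 0.662.

power ≈ 0.66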